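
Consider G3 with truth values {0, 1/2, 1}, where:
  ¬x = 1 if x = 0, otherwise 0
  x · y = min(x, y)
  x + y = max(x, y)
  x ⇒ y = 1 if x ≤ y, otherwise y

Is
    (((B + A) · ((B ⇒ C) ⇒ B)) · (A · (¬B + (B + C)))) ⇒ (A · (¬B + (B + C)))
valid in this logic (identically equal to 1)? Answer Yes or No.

Yes

At A = 0, B = 1, C = 1/2, for instance:
B + A = 1 + 0 = 1
B ⇒ C = 1 ⇒ 1/2 = 1/2
(B ⇒ C) ⇒ B = 1/2 ⇒ 1 = 1
(B + A) · ((B ⇒ C) ⇒ B) = 1 · 1 = 1
¬B = ¬1 = 0
B + C = 1 + 1/2 = 1
¬B + (B + C) = 0 + 1 = 1
A · (¬B + (B + C)) = 0 · 1 = 0
((B + A) · ((B ⇒ C) ⇒ B)) · (A · (¬B + (B + C))) = 1 · 0 = 0
(((B + A) · ((B ⇒ C) ⇒ B)) · (A · (¬B + (B + C)))) ⇒ (A · (¬B + (B + C))) = 0 ⇒ 0 = 1
and checking the remaining 26 assignments likewise gives ≥ 1 in every case.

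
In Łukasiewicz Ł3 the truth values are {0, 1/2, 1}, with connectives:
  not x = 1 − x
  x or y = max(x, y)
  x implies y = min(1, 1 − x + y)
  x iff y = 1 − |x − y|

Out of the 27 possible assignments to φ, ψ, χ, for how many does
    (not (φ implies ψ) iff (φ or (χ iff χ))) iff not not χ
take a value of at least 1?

9

value 1: 9 assignments (counts)
value 1/2: 11 assignments
value 0: 7 assignments
So 9 of the 27 assignments meet the threshold.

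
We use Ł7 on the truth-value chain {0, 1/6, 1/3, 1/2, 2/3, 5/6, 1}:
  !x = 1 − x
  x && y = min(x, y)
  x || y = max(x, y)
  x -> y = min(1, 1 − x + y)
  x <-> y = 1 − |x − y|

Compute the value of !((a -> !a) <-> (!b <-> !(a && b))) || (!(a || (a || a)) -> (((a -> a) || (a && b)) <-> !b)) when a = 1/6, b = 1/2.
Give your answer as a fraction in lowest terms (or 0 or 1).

!a = !1/6 = 5/6
a -> !a = 1/6 -> 5/6 = 1
!b = !1/2 = 1/2
a && b = 1/6 && 1/2 = 1/6
!(a && b) = !1/6 = 5/6
!b <-> !(a && b) = 1/2 <-> 5/6 = 2/3
(a -> !a) <-> (!b <-> !(a && b)) = 1 <-> 2/3 = 2/3
!((a -> !a) <-> (!b <-> !(a && b))) = !2/3 = 1/3
a || a = 1/6 || 1/6 = 1/6
a || (a || a) = 1/6 || 1/6 = 1/6
!(a || (a || a)) = !1/6 = 5/6
a -> a = 1/6 -> 1/6 = 1
a && b = 1/6 && 1/2 = 1/6
(a -> a) || (a && b) = 1 || 1/6 = 1
!b = !1/2 = 1/2
((a -> a) || (a && b)) <-> !b = 1 <-> 1/2 = 1/2
!(a || (a || a)) -> (((a -> a) || (a && b)) <-> !b) = 5/6 -> 1/2 = 2/3
!((a -> !a) <-> (!b <-> !(a && b))) || (!(a || (a || a)) -> (((a -> a) || (a && b)) <-> !b)) = 1/3 || 2/3 = 2/3

2/3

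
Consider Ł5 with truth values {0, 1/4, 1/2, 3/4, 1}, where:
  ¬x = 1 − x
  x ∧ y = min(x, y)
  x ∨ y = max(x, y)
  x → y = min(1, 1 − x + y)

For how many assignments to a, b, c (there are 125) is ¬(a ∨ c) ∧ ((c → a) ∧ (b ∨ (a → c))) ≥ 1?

value 1: 5 assignments (counts)
value 3/4: 15 assignments
value 1/2: 25 assignments
value 1/4: 35 assignments
value 0: 45 assignments
So 5 of the 125 assignments meet the threshold.

5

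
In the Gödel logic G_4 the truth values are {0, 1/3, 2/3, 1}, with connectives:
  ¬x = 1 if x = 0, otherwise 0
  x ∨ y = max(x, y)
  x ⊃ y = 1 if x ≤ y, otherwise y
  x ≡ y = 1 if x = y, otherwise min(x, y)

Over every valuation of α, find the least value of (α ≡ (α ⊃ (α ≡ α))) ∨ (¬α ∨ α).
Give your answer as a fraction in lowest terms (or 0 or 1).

Take α = 1/3:
α ≡ α = 1/3 ≡ 1/3 = 1
α ⊃ (α ≡ α) = 1/3 ⊃ 1 = 1
α ≡ (α ⊃ (α ≡ α)) = 1/3 ≡ 1 = 1/3
¬α = ¬1/3 = 0
¬α ∨ α = 0 ∨ 1/3 = 1/3
(α ≡ (α ⊃ (α ≡ α))) ∨ (¬α ∨ α) = 1/3 ∨ 1/3 = 1/3
No assignment yields a value below 1/3, so this is the minimum.

1/3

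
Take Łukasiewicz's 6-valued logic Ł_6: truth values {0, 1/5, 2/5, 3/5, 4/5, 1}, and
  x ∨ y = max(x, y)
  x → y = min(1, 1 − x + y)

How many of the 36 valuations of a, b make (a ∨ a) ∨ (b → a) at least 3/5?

value 1: 21 assignments (counts)
value 4/5: 5 assignments (counts)
value 3/5: 4 assignments (counts)
value 2/5: 3 assignments
value 1/5: 2 assignments
value 0: 1 assignment
So 30 of the 36 assignments meet the threshold.

30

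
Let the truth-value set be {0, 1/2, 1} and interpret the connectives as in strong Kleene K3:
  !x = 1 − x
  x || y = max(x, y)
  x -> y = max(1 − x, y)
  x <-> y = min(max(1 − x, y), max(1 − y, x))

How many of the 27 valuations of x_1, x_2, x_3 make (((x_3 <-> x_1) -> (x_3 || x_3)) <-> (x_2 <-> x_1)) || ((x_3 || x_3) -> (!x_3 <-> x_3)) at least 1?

value 1: 11 assignments (counts)
value 1/2: 14 assignments
value 0: 2 assignments
So 11 of the 27 assignments meet the threshold.

11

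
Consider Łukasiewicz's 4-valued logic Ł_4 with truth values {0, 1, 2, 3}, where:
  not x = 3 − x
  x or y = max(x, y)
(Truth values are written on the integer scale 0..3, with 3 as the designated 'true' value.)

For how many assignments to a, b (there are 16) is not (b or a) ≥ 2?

a = 0, b = 0 ↦ 3  ≥
a = 0, b = 1 ↦ 2  ≥
a = 0, b = 2 ↦ 1  <
a = 0, b = 3 ↦ 0  <
a = 1, b = 0 ↦ 2  ≥
a = 1, b = 1 ↦ 2  ≥
a = 1, b = 2 ↦ 1  <
a = 1, b = 3 ↦ 0  <
a = 2, b = 0 ↦ 1  <
a = 2, b = 1 ↦ 1  <
a = 2, b = 2 ↦ 1  <
a = 2, b = 3 ↦ 0  <
a = 3, b = 0 ↦ 0  <
a = 3, b = 1 ↦ 0  <
a = 3, b = 2 ↦ 0  <
a = 3, b = 3 ↦ 0  <
So 4 of the 16 assignments meet the threshold.

4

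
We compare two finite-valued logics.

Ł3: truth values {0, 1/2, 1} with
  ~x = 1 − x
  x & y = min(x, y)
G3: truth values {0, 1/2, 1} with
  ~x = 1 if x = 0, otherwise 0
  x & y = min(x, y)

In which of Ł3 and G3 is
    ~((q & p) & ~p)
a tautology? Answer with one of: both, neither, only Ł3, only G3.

In Ł3: at p = 1/2, q = 1/2 the value is 1/2 — not a tautology.
In G3: every assignment gives 1 — tautology.

only G3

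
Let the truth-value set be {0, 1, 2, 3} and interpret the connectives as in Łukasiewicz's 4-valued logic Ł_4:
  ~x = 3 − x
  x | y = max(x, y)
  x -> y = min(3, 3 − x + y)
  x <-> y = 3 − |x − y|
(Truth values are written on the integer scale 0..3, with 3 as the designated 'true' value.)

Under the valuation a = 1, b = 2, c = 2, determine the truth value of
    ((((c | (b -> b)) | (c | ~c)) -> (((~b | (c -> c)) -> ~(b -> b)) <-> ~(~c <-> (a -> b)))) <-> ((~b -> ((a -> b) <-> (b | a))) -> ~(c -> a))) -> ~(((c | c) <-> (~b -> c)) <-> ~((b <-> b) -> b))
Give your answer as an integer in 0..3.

1

b -> b = 2 -> 2 = 3
c | (b -> b) = 2 | 3 = 3
~c = ~2 = 1
c | ~c = 2 | 1 = 2
(c | (b -> b)) | (c | ~c) = 3 | 2 = 3
~b = ~2 = 1
c -> c = 2 -> 2 = 3
~b | (c -> c) = 1 | 3 = 3
b -> b = 2 -> 2 = 3
~(b -> b) = ~3 = 0
(~b | (c -> c)) -> ~(b -> b) = 3 -> 0 = 0
~c = ~2 = 1
a -> b = 1 -> 2 = 3
~c <-> (a -> b) = 1 <-> 3 = 1
~(~c <-> (a -> b)) = ~1 = 2
((~b | (c -> c)) -> ~(b -> b)) <-> ~(~c <-> (a -> b)) = 0 <-> 2 = 1
((c | (b -> b)) | (c | ~c)) -> (((~b | (c -> c)) -> ~(b -> b)) <-> ~(~c <-> (a -> b))) = 3 -> 1 = 1
~b = ~2 = 1
a -> b = 1 -> 2 = 3
b | a = 2 | 1 = 2
(a -> b) <-> (b | a) = 3 <-> 2 = 2
~b -> ((a -> b) <-> (b | a)) = 1 -> 2 = 3
c -> a = 2 -> 1 = 2
~(c -> a) = ~2 = 1
(~b -> ((a -> b) <-> (b | a))) -> ~(c -> a) = 3 -> 1 = 1
(((c | (b -> b)) | (c | ~c)) -> (((~b | (c -> c)) -> ~(b -> b)) <-> ~(~c <-> (a -> b)))) <-> ((~b -> ((a -> b) <-> (b | a))) -> ~(c -> a)) = 1 <-> 1 = 3
c | c = 2 | 2 = 2
~b = ~2 = 1
~b -> c = 1 -> 2 = 3
(c | c) <-> (~b -> c) = 2 <-> 3 = 2
b <-> b = 2 <-> 2 = 3
(b <-> b) -> b = 3 -> 2 = 2
~((b <-> b) -> b) = ~2 = 1
((c | c) <-> (~b -> c)) <-> ~((b <-> b) -> b) = 2 <-> 1 = 2
~(((c | c) <-> (~b -> c)) <-> ~((b <-> b) -> b)) = ~2 = 1
((((c | (b -> b)) | (c | ~c)) -> (((~b | (c -> c)) -> ~(b -> b)) <-> ~(~c <-> (a -> b)))) <-> ((~b -> ((a -> b) <-> (b | a))) -> ~(c -> a))) -> ~(((c | c) <-> (~b -> c)) <-> ~((b <-> b) -> b)) = 3 -> 1 = 1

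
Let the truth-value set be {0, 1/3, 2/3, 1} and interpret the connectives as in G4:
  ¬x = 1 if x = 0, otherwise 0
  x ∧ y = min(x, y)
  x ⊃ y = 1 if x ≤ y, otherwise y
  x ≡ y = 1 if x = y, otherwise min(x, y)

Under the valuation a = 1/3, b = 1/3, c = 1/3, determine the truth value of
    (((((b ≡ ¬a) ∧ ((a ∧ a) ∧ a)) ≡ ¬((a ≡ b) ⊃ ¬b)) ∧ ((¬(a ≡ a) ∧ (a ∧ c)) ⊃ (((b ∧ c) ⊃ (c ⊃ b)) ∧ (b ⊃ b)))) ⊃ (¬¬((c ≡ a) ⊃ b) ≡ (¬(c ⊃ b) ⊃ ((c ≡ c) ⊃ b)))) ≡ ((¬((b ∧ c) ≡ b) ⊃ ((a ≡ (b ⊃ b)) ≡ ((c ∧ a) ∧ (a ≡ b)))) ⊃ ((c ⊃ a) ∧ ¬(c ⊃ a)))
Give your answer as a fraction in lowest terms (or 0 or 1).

0

¬a = ¬1/3 = 0
b ≡ ¬a = 1/3 ≡ 0 = 0
a ∧ a = 1/3 ∧ 1/3 = 1/3
(a ∧ a) ∧ a = 1/3 ∧ 1/3 = 1/3
(b ≡ ¬a) ∧ ((a ∧ a) ∧ a) = 0 ∧ 1/3 = 0
a ≡ b = 1/3 ≡ 1/3 = 1
¬b = ¬1/3 = 0
(a ≡ b) ⊃ ¬b = 1 ⊃ 0 = 0
¬((a ≡ b) ⊃ ¬b) = ¬0 = 1
((b ≡ ¬a) ∧ ((a ∧ a) ∧ a)) ≡ ¬((a ≡ b) ⊃ ¬b) = 0 ≡ 1 = 0
a ≡ a = 1/3 ≡ 1/3 = 1
¬(a ≡ a) = ¬1 = 0
a ∧ c = 1/3 ∧ 1/3 = 1/3
¬(a ≡ a) ∧ (a ∧ c) = 0 ∧ 1/3 = 0
b ∧ c = 1/3 ∧ 1/3 = 1/3
c ⊃ b = 1/3 ⊃ 1/3 = 1
(b ∧ c) ⊃ (c ⊃ b) = 1/3 ⊃ 1 = 1
b ⊃ b = 1/3 ⊃ 1/3 = 1
((b ∧ c) ⊃ (c ⊃ b)) ∧ (b ⊃ b) = 1 ∧ 1 = 1
(¬(a ≡ a) ∧ (a ∧ c)) ⊃ (((b ∧ c) ⊃ (c ⊃ b)) ∧ (b ⊃ b)) = 0 ⊃ 1 = 1
(((b ≡ ¬a) ∧ ((a ∧ a) ∧ a)) ≡ ¬((a ≡ b) ⊃ ¬b)) ∧ ((¬(a ≡ a) ∧ (a ∧ c)) ⊃ (((b ∧ c) ⊃ (c ⊃ b)) ∧ (b ⊃ b))) = 0 ∧ 1 = 0
c ≡ a = 1/3 ≡ 1/3 = 1
(c ≡ a) ⊃ b = 1 ⊃ 1/3 = 1/3
¬((c ≡ a) ⊃ b) = ¬1/3 = 0
¬¬((c ≡ a) ⊃ b) = ¬0 = 1
c ⊃ b = 1/3 ⊃ 1/3 = 1
¬(c ⊃ b) = ¬1 = 0
c ≡ c = 1/3 ≡ 1/3 = 1
(c ≡ c) ⊃ b = 1 ⊃ 1/3 = 1/3
¬(c ⊃ b) ⊃ ((c ≡ c) ⊃ b) = 0 ⊃ 1/3 = 1
¬¬((c ≡ a) ⊃ b) ≡ (¬(c ⊃ b) ⊃ ((c ≡ c) ⊃ b)) = 1 ≡ 1 = 1
((((b ≡ ¬a) ∧ ((a ∧ a) ∧ a)) ≡ ¬((a ≡ b) ⊃ ¬b)) ∧ ((¬(a ≡ a) ∧ (a ∧ c)) ⊃ (((b ∧ c) ⊃ (c ⊃ b)) ∧ (b ⊃ b)))) ⊃ (¬¬((c ≡ a) ⊃ b) ≡ (¬(c ⊃ b) ⊃ ((c ≡ c) ⊃ b))) = 0 ⊃ 1 = 1
b ∧ c = 1/3 ∧ 1/3 = 1/3
(b ∧ c) ≡ b = 1/3 ≡ 1/3 = 1
¬((b ∧ c) ≡ b) = ¬1 = 0
b ⊃ b = 1/3 ⊃ 1/3 = 1
a ≡ (b ⊃ b) = 1/3 ≡ 1 = 1/3
c ∧ a = 1/3 ∧ 1/3 = 1/3
a ≡ b = 1/3 ≡ 1/3 = 1
(c ∧ a) ∧ (a ≡ b) = 1/3 ∧ 1 = 1/3
(a ≡ (b ⊃ b)) ≡ ((c ∧ a) ∧ (a ≡ b)) = 1/3 ≡ 1/3 = 1
¬((b ∧ c) ≡ b) ⊃ ((a ≡ (b ⊃ b)) ≡ ((c ∧ a) ∧ (a ≡ b))) = 0 ⊃ 1 = 1
c ⊃ a = 1/3 ⊃ 1/3 = 1
c ⊃ a = 1/3 ⊃ 1/3 = 1
¬(c ⊃ a) = ¬1 = 0
(c ⊃ a) ∧ ¬(c ⊃ a) = 1 ∧ 0 = 0
(¬((b ∧ c) ≡ b) ⊃ ((a ≡ (b ⊃ b)) ≡ ((c ∧ a) ∧ (a ≡ b)))) ⊃ ((c ⊃ a) ∧ ¬(c ⊃ a)) = 1 ⊃ 0 = 0
(((((b ≡ ¬a) ∧ ((a ∧ a) ∧ a)) ≡ ¬((a ≡ b) ⊃ ¬b)) ∧ ((¬(a ≡ a) ∧ (a ∧ c)) ⊃ (((b ∧ c) ⊃ (c ⊃ b)) ∧ (b ⊃ b)))) ⊃ (¬¬((c ≡ a) ⊃ b) ≡ (¬(c ⊃ b) ⊃ ((c ≡ c) ⊃ b)))) ≡ ((¬((b ∧ c) ≡ b) ⊃ ((a ≡ (b ⊃ b)) ≡ ((c ∧ a) ∧ (a ≡ b)))) ⊃ ((c ⊃ a) ∧ ¬(c ⊃ a))) = 1 ≡ 0 = 0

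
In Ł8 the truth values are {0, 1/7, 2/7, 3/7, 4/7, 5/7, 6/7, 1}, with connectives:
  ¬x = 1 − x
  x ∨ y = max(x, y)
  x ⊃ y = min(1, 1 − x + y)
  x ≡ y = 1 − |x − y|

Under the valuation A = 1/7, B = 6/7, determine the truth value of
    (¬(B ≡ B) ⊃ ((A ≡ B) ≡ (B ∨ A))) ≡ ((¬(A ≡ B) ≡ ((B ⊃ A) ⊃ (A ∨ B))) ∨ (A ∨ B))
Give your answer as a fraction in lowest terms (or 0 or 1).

6/7

B ≡ B = 6/7 ≡ 6/7 = 1
¬(B ≡ B) = ¬1 = 0
A ≡ B = 1/7 ≡ 6/7 = 2/7
B ∨ A = 6/7 ∨ 1/7 = 6/7
(A ≡ B) ≡ (B ∨ A) = 2/7 ≡ 6/7 = 3/7
¬(B ≡ B) ⊃ ((A ≡ B) ≡ (B ∨ A)) = 0 ⊃ 3/7 = 1
A ≡ B = 1/7 ≡ 6/7 = 2/7
¬(A ≡ B) = ¬2/7 = 5/7
B ⊃ A = 6/7 ⊃ 1/7 = 2/7
A ∨ B = 1/7 ∨ 6/7 = 6/7
(B ⊃ A) ⊃ (A ∨ B) = 2/7 ⊃ 6/7 = 1
¬(A ≡ B) ≡ ((B ⊃ A) ⊃ (A ∨ B)) = 5/7 ≡ 1 = 5/7
A ∨ B = 1/7 ∨ 6/7 = 6/7
(¬(A ≡ B) ≡ ((B ⊃ A) ⊃ (A ∨ B))) ∨ (A ∨ B) = 5/7 ∨ 6/7 = 6/7
(¬(B ≡ B) ⊃ ((A ≡ B) ≡ (B ∨ A))) ≡ ((¬(A ≡ B) ≡ ((B ⊃ A) ⊃ (A ∨ B))) ∨ (A ∨ B)) = 1 ≡ 6/7 = 6/7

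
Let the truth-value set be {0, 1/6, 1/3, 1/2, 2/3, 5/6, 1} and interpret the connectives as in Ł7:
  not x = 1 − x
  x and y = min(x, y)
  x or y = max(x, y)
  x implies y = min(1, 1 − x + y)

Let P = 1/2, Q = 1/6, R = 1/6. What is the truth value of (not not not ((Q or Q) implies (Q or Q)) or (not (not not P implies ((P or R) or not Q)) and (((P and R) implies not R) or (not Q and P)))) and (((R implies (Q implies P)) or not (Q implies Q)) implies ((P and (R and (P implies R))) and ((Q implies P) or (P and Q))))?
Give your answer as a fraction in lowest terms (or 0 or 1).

0

Q or Q = 1/6 or 1/6 = 1/6
Q or Q = 1/6 or 1/6 = 1/6
(Q or Q) implies (Q or Q) = 1/6 implies 1/6 = 1
not ((Q or Q) implies (Q or Q)) = not 1 = 0
not not ((Q or Q) implies (Q or Q)) = not 0 = 1
not not not ((Q or Q) implies (Q or Q)) = not 1 = 0
not P = not 1/2 = 1/2
not not P = not 1/2 = 1/2
P or R = 1/2 or 1/6 = 1/2
not Q = not 1/6 = 5/6
(P or R) or not Q = 1/2 or 5/6 = 5/6
not not P implies ((P or R) or not Q) = 1/2 implies 5/6 = 1
not (not not P implies ((P or R) or not Q)) = not 1 = 0
P and R = 1/2 and 1/6 = 1/6
not R = not 1/6 = 5/6
(P and R) implies not R = 1/6 implies 5/6 = 1
not Q = not 1/6 = 5/6
not Q and P = 5/6 and 1/2 = 1/2
((P and R) implies not R) or (not Q and P) = 1 or 1/2 = 1
not (not not P implies ((P or R) or not Q)) and (((P and R) implies not R) or (not Q and P)) = 0 and 1 = 0
not not not ((Q or Q) implies (Q or Q)) or (not (not not P implies ((P or R) or not Q)) and (((P and R) implies not R) or (not Q and P))) = 0 or 0 = 0
Q implies P = 1/6 implies 1/2 = 1
R implies (Q implies P) = 1/6 implies 1 = 1
Q implies Q = 1/6 implies 1/6 = 1
not (Q implies Q) = not 1 = 0
(R implies (Q implies P)) or not (Q implies Q) = 1 or 0 = 1
P implies R = 1/2 implies 1/6 = 2/3
R and (P implies R) = 1/6 and 2/3 = 1/6
P and (R and (P implies R)) = 1/2 and 1/6 = 1/6
Q implies P = 1/6 implies 1/2 = 1
P and Q = 1/2 and 1/6 = 1/6
(Q implies P) or (P and Q) = 1 or 1/6 = 1
(P and (R and (P implies R))) and ((Q implies P) or (P and Q)) = 1/6 and 1 = 1/6
((R implies (Q implies P)) or not (Q implies Q)) implies ((P and (R and (P implies R))) and ((Q implies P) or (P and Q))) = 1 implies 1/6 = 1/6
(not not not ((Q or Q) implies (Q or Q)) or (not (not not P implies ((P or R) or not Q)) and (((P and R) implies not R) or (not Q and P)))) and (((R implies (Q implies P)) or not (Q implies Q)) implies ((P and (R and (P implies R))) and ((Q implies P) or (P and Q)))) = 0 and 1/6 = 0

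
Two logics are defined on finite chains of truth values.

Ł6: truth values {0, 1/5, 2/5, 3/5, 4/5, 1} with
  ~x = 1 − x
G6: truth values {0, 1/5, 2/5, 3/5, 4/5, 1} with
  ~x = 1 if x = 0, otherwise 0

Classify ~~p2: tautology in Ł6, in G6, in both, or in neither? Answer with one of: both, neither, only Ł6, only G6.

neither

In Ł6: at p2 = 0 the value is 0 — not a tautology.
In G6: at p2 = 0 the value is 0 — not a tautology.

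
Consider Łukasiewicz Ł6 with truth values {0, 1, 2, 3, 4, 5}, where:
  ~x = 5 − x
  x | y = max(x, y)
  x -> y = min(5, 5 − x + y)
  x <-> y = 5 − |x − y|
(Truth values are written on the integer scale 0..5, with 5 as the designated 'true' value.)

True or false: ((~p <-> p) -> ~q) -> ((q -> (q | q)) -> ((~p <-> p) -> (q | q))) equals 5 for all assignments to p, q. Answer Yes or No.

Counterexample: take p = 1, q = 0.
~p = ~1 = 4
~p <-> p = 4 <-> 1 = 2
~q = ~0 = 5
(~p <-> p) -> ~q = 2 -> 5 = 5
q | q = 0 | 0 = 0
q -> (q | q) = 0 -> 0 = 5
~p = ~1 = 4
~p <-> p = 4 <-> 1 = 2
q | q = 0 | 0 = 0
(~p <-> p) -> (q | q) = 2 -> 0 = 3
(q -> (q | q)) -> ((~p <-> p) -> (q | q)) = 5 -> 3 = 3
((~p <-> p) -> ~q) -> ((q -> (q | q)) -> ((~p <-> p) -> (q | q))) = 5 -> 3 = 3
This gives 3 ≠ 5.

No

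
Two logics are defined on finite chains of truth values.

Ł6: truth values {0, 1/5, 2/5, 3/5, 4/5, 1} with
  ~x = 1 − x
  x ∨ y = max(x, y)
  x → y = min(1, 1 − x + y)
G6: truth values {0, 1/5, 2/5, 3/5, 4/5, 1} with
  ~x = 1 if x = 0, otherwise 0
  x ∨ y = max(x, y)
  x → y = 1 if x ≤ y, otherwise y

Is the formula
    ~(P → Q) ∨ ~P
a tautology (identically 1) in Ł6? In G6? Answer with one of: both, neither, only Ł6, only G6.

neither

In Ł6: at P = 1/5, Q = 0 the value is 4/5 — not a tautology.
In G6: at P = 1/5, Q = 1/5 the value is 0 — not a tautology.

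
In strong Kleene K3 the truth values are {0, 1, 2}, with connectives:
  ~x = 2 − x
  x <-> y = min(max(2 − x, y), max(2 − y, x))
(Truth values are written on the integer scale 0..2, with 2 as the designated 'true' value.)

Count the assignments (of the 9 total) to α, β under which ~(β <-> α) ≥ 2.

2

α = 0, β = 0 ↦ 0  <
α = 0, β = 1 ↦ 1  <
α = 0, β = 2 ↦ 2  ≥
α = 1, β = 0 ↦ 1  <
α = 1, β = 1 ↦ 1  <
α = 1, β = 2 ↦ 1  <
α = 2, β = 0 ↦ 2  ≥
α = 2, β = 1 ↦ 1  <
α = 2, β = 2 ↦ 0  <
So 2 of the 9 assignments meet the threshold.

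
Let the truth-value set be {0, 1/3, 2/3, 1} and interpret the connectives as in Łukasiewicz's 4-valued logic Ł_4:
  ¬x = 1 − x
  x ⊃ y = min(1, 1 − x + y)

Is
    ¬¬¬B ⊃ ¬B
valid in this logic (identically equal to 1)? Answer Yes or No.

B = 0 ↦ 1
B = 1/3 ↦ 1
B = 2/3 ↦ 1
B = 1 ↦ 1
Every assignment gives a value ≥ 1.

Yes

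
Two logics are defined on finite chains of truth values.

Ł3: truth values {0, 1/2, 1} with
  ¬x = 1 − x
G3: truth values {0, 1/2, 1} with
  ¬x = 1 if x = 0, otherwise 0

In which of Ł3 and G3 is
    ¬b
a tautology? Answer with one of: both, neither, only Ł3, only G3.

neither

In Ł3: at b = 1/2 the value is 1/2 — not a tautology.
In G3: at b = 1/2 the value is 0 — not a tautology.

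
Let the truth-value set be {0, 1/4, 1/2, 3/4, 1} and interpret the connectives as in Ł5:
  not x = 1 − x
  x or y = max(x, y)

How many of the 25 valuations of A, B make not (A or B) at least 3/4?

value 1: 1 assignment (counts)
value 3/4: 3 assignments (counts)
value 1/2: 5 assignments
value 1/4: 7 assignments
value 0: 9 assignments
So 4 of the 25 assignments meet the threshold.

4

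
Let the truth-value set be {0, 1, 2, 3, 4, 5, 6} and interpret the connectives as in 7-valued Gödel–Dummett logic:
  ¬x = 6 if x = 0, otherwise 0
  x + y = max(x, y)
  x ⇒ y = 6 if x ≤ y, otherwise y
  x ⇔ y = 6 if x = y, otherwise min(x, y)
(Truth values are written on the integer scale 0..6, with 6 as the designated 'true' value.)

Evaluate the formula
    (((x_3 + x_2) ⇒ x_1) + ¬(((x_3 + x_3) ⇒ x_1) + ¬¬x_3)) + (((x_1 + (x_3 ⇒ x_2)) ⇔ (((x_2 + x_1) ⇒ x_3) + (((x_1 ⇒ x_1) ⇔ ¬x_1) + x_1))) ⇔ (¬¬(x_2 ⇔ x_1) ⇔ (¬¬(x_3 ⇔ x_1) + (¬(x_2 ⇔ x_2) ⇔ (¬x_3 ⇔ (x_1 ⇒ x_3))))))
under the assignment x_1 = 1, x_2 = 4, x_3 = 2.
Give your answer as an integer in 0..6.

2

x_3 + x_2 = 2 + 4 = 4
(x_3 + x_2) ⇒ x_1 = 4 ⇒ 1 = 1
x_3 + x_3 = 2 + 2 = 2
(x_3 + x_3) ⇒ x_1 = 2 ⇒ 1 = 1
¬x_3 = ¬2 = 0
¬¬x_3 = ¬0 = 6
((x_3 + x_3) ⇒ x_1) + ¬¬x_3 = 1 + 6 = 6
¬(((x_3 + x_3) ⇒ x_1) + ¬¬x_3) = ¬6 = 0
((x_3 + x_2) ⇒ x_1) + ¬(((x_3 + x_3) ⇒ x_1) + ¬¬x_3) = 1 + 0 = 1
x_3 ⇒ x_2 = 2 ⇒ 4 = 6
x_1 + (x_3 ⇒ x_2) = 1 + 6 = 6
x_2 + x_1 = 4 + 1 = 4
(x_2 + x_1) ⇒ x_3 = 4 ⇒ 2 = 2
x_1 ⇒ x_1 = 1 ⇒ 1 = 6
¬x_1 = ¬1 = 0
(x_1 ⇒ x_1) ⇔ ¬x_1 = 6 ⇔ 0 = 0
((x_1 ⇒ x_1) ⇔ ¬x_1) + x_1 = 0 + 1 = 1
((x_2 + x_1) ⇒ x_3) + (((x_1 ⇒ x_1) ⇔ ¬x_1) + x_1) = 2 + 1 = 2
(x_1 + (x_3 ⇒ x_2)) ⇔ (((x_2 + x_1) ⇒ x_3) + (((x_1 ⇒ x_1) ⇔ ¬x_1) + x_1)) = 6 ⇔ 2 = 2
x_2 ⇔ x_1 = 4 ⇔ 1 = 1
¬(x_2 ⇔ x_1) = ¬1 = 0
¬¬(x_2 ⇔ x_1) = ¬0 = 6
x_3 ⇔ x_1 = 2 ⇔ 1 = 1
¬(x_3 ⇔ x_1) = ¬1 = 0
¬¬(x_3 ⇔ x_1) = ¬0 = 6
x_2 ⇔ x_2 = 4 ⇔ 4 = 6
¬(x_2 ⇔ x_2) = ¬6 = 0
¬x_3 = ¬2 = 0
x_1 ⇒ x_3 = 1 ⇒ 2 = 6
¬x_3 ⇔ (x_1 ⇒ x_3) = 0 ⇔ 6 = 0
¬(x_2 ⇔ x_2) ⇔ (¬x_3 ⇔ (x_1 ⇒ x_3)) = 0 ⇔ 0 = 6
¬¬(x_3 ⇔ x_1) + (¬(x_2 ⇔ x_2) ⇔ (¬x_3 ⇔ (x_1 ⇒ x_3))) = 6 + 6 = 6
¬¬(x_2 ⇔ x_1) ⇔ (¬¬(x_3 ⇔ x_1) + (¬(x_2 ⇔ x_2) ⇔ (¬x_3 ⇔ (x_1 ⇒ x_3)))) = 6 ⇔ 6 = 6
((x_1 + (x_3 ⇒ x_2)) ⇔ (((x_2 + x_1) ⇒ x_3) + (((x_1 ⇒ x_1) ⇔ ¬x_1) + x_1))) ⇔ (¬¬(x_2 ⇔ x_1) ⇔ (¬¬(x_3 ⇔ x_1) + (¬(x_2 ⇔ x_2) ⇔ (¬x_3 ⇔ (x_1 ⇒ x_3))))) = 2 ⇔ 6 = 2
(((x_3 + x_2) ⇒ x_1) + ¬(((x_3 + x_3) ⇒ x_1) + ¬¬x_3)) + (((x_1 + (x_3 ⇒ x_2)) ⇔ (((x_2 + x_1) ⇒ x_3) + (((x_1 ⇒ x_1) ⇔ ¬x_1) + x_1))) ⇔ (¬¬(x_2 ⇔ x_1) ⇔ (¬¬(x_3 ⇔ x_1) + (¬(x_2 ⇔ x_2) ⇔ (¬x_3 ⇔ (x_1 ⇒ x_3)))))) = 1 + 2 = 2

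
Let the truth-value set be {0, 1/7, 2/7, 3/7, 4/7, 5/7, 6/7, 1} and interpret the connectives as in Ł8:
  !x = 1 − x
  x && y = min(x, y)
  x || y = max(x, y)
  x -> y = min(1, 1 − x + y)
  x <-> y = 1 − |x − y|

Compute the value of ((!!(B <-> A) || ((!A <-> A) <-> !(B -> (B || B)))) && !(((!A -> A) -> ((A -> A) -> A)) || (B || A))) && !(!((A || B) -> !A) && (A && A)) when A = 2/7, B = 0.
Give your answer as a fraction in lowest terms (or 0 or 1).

B <-> A = 0 <-> 2/7 = 5/7
!(B <-> A) = !5/7 = 2/7
!!(B <-> A) = !2/7 = 5/7
!A = !2/7 = 5/7
!A <-> A = 5/7 <-> 2/7 = 4/7
B || B = 0 || 0 = 0
B -> (B || B) = 0 -> 0 = 1
!(B -> (B || B)) = !1 = 0
(!A <-> A) <-> !(B -> (B || B)) = 4/7 <-> 0 = 3/7
!!(B <-> A) || ((!A <-> A) <-> !(B -> (B || B))) = 5/7 || 3/7 = 5/7
!A = !2/7 = 5/7
!A -> A = 5/7 -> 2/7 = 4/7
A -> A = 2/7 -> 2/7 = 1
(A -> A) -> A = 1 -> 2/7 = 2/7
(!A -> A) -> ((A -> A) -> A) = 4/7 -> 2/7 = 5/7
B || A = 0 || 2/7 = 2/7
((!A -> A) -> ((A -> A) -> A)) || (B || A) = 5/7 || 2/7 = 5/7
!(((!A -> A) -> ((A -> A) -> A)) || (B || A)) = !5/7 = 2/7
(!!(B <-> A) || ((!A <-> A) <-> !(B -> (B || B)))) && !(((!A -> A) -> ((A -> A) -> A)) || (B || A)) = 5/7 && 2/7 = 2/7
A || B = 2/7 || 0 = 2/7
!A = !2/7 = 5/7
(A || B) -> !A = 2/7 -> 5/7 = 1
!((A || B) -> !A) = !1 = 0
A && A = 2/7 && 2/7 = 2/7
!((A || B) -> !A) && (A && A) = 0 && 2/7 = 0
!(!((A || B) -> !A) && (A && A)) = !0 = 1
((!!(B <-> A) || ((!A <-> A) <-> !(B -> (B || B)))) && !(((!A -> A) -> ((A -> A) -> A)) || (B || A))) && !(!((A || B) -> !A) && (A && A)) = 2/7 && 1 = 2/7

2/7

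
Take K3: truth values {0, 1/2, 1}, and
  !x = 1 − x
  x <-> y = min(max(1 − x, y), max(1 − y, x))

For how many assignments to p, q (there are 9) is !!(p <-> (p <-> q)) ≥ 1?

p = 0, q = 0 ↦ 0  <
p = 0, q = 1/2 ↦ 1/2  <
p = 0, q = 1 ↦ 1  ≥
p = 1/2, q = 0 ↦ 1/2  <
p = 1/2, q = 1/2 ↦ 1/2  <
p = 1/2, q = 1 ↦ 1/2  <
p = 1, q = 0 ↦ 0  <
p = 1, q = 1/2 ↦ 1/2  <
p = 1, q = 1 ↦ 1  ≥
So 2 of the 9 assignments meet the threshold.

2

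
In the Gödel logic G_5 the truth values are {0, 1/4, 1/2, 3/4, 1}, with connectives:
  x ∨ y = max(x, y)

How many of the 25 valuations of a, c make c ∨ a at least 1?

9

value 1: 9 assignments (counts)
value 3/4: 7 assignments
value 1/2: 5 assignments
value 1/4: 3 assignments
value 0: 1 assignment
So 9 of the 25 assignments meet the threshold.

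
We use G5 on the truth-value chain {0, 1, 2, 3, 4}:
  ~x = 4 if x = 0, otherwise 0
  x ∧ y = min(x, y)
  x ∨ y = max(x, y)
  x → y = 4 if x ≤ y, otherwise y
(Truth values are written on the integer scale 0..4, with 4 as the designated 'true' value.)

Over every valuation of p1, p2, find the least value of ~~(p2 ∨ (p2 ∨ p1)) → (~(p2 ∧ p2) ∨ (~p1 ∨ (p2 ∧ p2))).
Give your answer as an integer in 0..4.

Take p1 = 1, p2 = 1:
p2 ∨ p1 = 1 ∨ 1 = 1
p2 ∨ (p2 ∨ p1) = 1 ∨ 1 = 1
~(p2 ∨ (p2 ∨ p1)) = ~1 = 0
~~(p2 ∨ (p2 ∨ p1)) = ~0 = 4
p2 ∧ p2 = 1 ∧ 1 = 1
~(p2 ∧ p2) = ~1 = 0
~p1 = ~1 = 0
p2 ∧ p2 = 1 ∧ 1 = 1
~p1 ∨ (p2 ∧ p2) = 0 ∨ 1 = 1
~(p2 ∧ p2) ∨ (~p1 ∨ (p2 ∧ p2)) = 0 ∨ 1 = 1
~~(p2 ∨ (p2 ∨ p1)) → (~(p2 ∧ p2) ∨ (~p1 ∨ (p2 ∧ p2))) = 4 → 1 = 1
No assignment yields a value below 1, so this is the minimum.

1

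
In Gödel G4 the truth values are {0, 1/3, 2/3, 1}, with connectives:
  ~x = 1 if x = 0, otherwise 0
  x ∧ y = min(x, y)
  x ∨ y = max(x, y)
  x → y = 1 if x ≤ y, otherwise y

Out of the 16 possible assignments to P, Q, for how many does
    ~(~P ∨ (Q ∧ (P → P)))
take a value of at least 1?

P = 0, Q = 0 ↦ 0  <
P = 0, Q = 1/3 ↦ 0  <
P = 0, Q = 2/3 ↦ 0  <
P = 0, Q = 1 ↦ 0  <
P = 1/3, Q = 0 ↦ 1  ≥
P = 1/3, Q = 1/3 ↦ 0  <
P = 1/3, Q = 2/3 ↦ 0  <
P = 1/3, Q = 1 ↦ 0  <
P = 2/3, Q = 0 ↦ 1  ≥
P = 2/3, Q = 1/3 ↦ 0  <
P = 2/3, Q = 2/3 ↦ 0  <
P = 2/3, Q = 1 ↦ 0  <
P = 1, Q = 0 ↦ 1  ≥
P = 1, Q = 1/3 ↦ 0  <
P = 1, Q = 2/3 ↦ 0  <
P = 1, Q = 1 ↦ 0  <
So 3 of the 16 assignments meet the threshold.

3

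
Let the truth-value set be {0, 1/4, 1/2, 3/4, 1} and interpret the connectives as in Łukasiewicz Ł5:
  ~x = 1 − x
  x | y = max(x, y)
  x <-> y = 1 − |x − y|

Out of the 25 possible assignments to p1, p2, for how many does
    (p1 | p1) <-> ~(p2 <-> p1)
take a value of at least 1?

7

value 1: 7 assignments (counts)
value 3/4: 7 assignments
value 1/2: 6 assignments
value 1/4: 3 assignments
value 0: 2 assignments
So 7 of the 25 assignments meet the threshold.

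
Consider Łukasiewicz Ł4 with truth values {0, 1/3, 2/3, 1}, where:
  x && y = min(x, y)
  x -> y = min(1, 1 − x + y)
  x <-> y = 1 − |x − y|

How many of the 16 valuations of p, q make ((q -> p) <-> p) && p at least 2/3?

p = 0, q = 0 ↦ 0  <
p = 0, q = 1/3 ↦ 0  <
p = 0, q = 2/3 ↦ 0  <
p = 0, q = 1 ↦ 0  <
p = 1/3, q = 0 ↦ 1/3  <
p = 1/3, q = 1/3 ↦ 1/3  <
p = 1/3, q = 2/3 ↦ 1/3  <
p = 1/3, q = 1 ↦ 1/3  <
p = 2/3, q = 0 ↦ 2/3  ≥
p = 2/3, q = 1/3 ↦ 2/3  ≥
p = 2/3, q = 2/3 ↦ 2/3  ≥
p = 2/3, q = 1 ↦ 2/3  ≥
p = 1, q = 0 ↦ 1  ≥
p = 1, q = 1/3 ↦ 1  ≥
p = 1, q = 2/3 ↦ 1  ≥
p = 1, q = 1 ↦ 1  ≥
So 8 of the 16 assignments meet the threshold.

8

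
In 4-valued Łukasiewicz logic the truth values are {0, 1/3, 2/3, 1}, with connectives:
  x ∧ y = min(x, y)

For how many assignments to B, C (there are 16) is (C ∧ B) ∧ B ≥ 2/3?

4

B = 0, C = 0 ↦ 0  <
B = 0, C = 1/3 ↦ 0  <
B = 0, C = 2/3 ↦ 0  <
B = 0, C = 1 ↦ 0  <
B = 1/3, C = 0 ↦ 0  <
B = 1/3, C = 1/3 ↦ 1/3  <
B = 1/3, C = 2/3 ↦ 1/3  <
B = 1/3, C = 1 ↦ 1/3  <
B = 2/3, C = 0 ↦ 0  <
B = 2/3, C = 1/3 ↦ 1/3  <
B = 2/3, C = 2/3 ↦ 2/3  ≥
B = 2/3, C = 1 ↦ 2/3  ≥
B = 1, C = 0 ↦ 0  <
B = 1, C = 1/3 ↦ 1/3  <
B = 1, C = 2/3 ↦ 2/3  ≥
B = 1, C = 1 ↦ 1  ≥
So 4 of the 16 assignments meet the threshold.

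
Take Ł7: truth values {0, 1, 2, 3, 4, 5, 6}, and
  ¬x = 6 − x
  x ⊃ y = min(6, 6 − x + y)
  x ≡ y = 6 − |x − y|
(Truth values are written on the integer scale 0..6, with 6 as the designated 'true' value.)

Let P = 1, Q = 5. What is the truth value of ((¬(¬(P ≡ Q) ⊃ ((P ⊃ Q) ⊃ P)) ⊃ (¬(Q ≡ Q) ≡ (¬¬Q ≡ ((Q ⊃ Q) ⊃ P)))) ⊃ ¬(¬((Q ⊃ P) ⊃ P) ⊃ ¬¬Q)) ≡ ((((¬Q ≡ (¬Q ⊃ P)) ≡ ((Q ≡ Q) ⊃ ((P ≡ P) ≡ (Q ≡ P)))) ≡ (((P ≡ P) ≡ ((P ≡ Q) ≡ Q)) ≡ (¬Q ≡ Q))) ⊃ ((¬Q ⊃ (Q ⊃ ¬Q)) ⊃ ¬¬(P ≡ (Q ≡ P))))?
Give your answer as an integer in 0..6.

P ≡ Q = 1 ≡ 5 = 2
¬(P ≡ Q) = ¬2 = 4
P ⊃ Q = 1 ⊃ 5 = 6
(P ⊃ Q) ⊃ P = 6 ⊃ 1 = 1
¬(P ≡ Q) ⊃ ((P ⊃ Q) ⊃ P) = 4 ⊃ 1 = 3
¬(¬(P ≡ Q) ⊃ ((P ⊃ Q) ⊃ P)) = ¬3 = 3
Q ≡ Q = 5 ≡ 5 = 6
¬(Q ≡ Q) = ¬6 = 0
¬Q = ¬5 = 1
¬¬Q = ¬1 = 5
Q ⊃ Q = 5 ⊃ 5 = 6
(Q ⊃ Q) ⊃ P = 6 ⊃ 1 = 1
¬¬Q ≡ ((Q ⊃ Q) ⊃ P) = 5 ≡ 1 = 2
¬(Q ≡ Q) ≡ (¬¬Q ≡ ((Q ⊃ Q) ⊃ P)) = 0 ≡ 2 = 4
¬(¬(P ≡ Q) ⊃ ((P ⊃ Q) ⊃ P)) ⊃ (¬(Q ≡ Q) ≡ (¬¬Q ≡ ((Q ⊃ Q) ⊃ P))) = 3 ⊃ 4 = 6
Q ⊃ P = 5 ⊃ 1 = 2
(Q ⊃ P) ⊃ P = 2 ⊃ 1 = 5
¬((Q ⊃ P) ⊃ P) = ¬5 = 1
¬Q = ¬5 = 1
¬¬Q = ¬1 = 5
¬((Q ⊃ P) ⊃ P) ⊃ ¬¬Q = 1 ⊃ 5 = 6
¬(¬((Q ⊃ P) ⊃ P) ⊃ ¬¬Q) = ¬6 = 0
(¬(¬(P ≡ Q) ⊃ ((P ⊃ Q) ⊃ P)) ⊃ (¬(Q ≡ Q) ≡ (¬¬Q ≡ ((Q ⊃ Q) ⊃ P)))) ⊃ ¬(¬((Q ⊃ P) ⊃ P) ⊃ ¬¬Q) = 6 ⊃ 0 = 0
¬Q = ¬5 = 1
¬Q = ¬5 = 1
¬Q ⊃ P = 1 ⊃ 1 = 6
¬Q ≡ (¬Q ⊃ P) = 1 ≡ 6 = 1
Q ≡ Q = 5 ≡ 5 = 6
P ≡ P = 1 ≡ 1 = 6
Q ≡ P = 5 ≡ 1 = 2
(P ≡ P) ≡ (Q ≡ P) = 6 ≡ 2 = 2
(Q ≡ Q) ⊃ ((P ≡ P) ≡ (Q ≡ P)) = 6 ⊃ 2 = 2
(¬Q ≡ (¬Q ⊃ P)) ≡ ((Q ≡ Q) ⊃ ((P ≡ P) ≡ (Q ≡ P))) = 1 ≡ 2 = 5
P ≡ P = 1 ≡ 1 = 6
P ≡ Q = 1 ≡ 5 = 2
(P ≡ Q) ≡ Q = 2 ≡ 5 = 3
(P ≡ P) ≡ ((P ≡ Q) ≡ Q) = 6 ≡ 3 = 3
¬Q = ¬5 = 1
¬Q ≡ Q = 1 ≡ 5 = 2
((P ≡ P) ≡ ((P ≡ Q) ≡ Q)) ≡ (¬Q ≡ Q) = 3 ≡ 2 = 5
((¬Q ≡ (¬Q ⊃ P)) ≡ ((Q ≡ Q) ⊃ ((P ≡ P) ≡ (Q ≡ P)))) ≡ (((P ≡ P) ≡ ((P ≡ Q) ≡ Q)) ≡ (¬Q ≡ Q)) = 5 ≡ 5 = 6
¬Q = ¬5 = 1
¬Q = ¬5 = 1
Q ⊃ ¬Q = 5 ⊃ 1 = 2
¬Q ⊃ (Q ⊃ ¬Q) = 1 ⊃ 2 = 6
Q ≡ P = 5 ≡ 1 = 2
P ≡ (Q ≡ P) = 1 ≡ 2 = 5
¬(P ≡ (Q ≡ P)) = ¬5 = 1
¬¬(P ≡ (Q ≡ P)) = ¬1 = 5
(¬Q ⊃ (Q ⊃ ¬Q)) ⊃ ¬¬(P ≡ (Q ≡ P)) = 6 ⊃ 5 = 5
(((¬Q ≡ (¬Q ⊃ P)) ≡ ((Q ≡ Q) ⊃ ((P ≡ P) ≡ (Q ≡ P)))) ≡ (((P ≡ P) ≡ ((P ≡ Q) ≡ Q)) ≡ (¬Q ≡ Q))) ⊃ ((¬Q ⊃ (Q ⊃ ¬Q)) ⊃ ¬¬(P ≡ (Q ≡ P))) = 6 ⊃ 5 = 5
((¬(¬(P ≡ Q) ⊃ ((P ⊃ Q) ⊃ P)) ⊃ (¬(Q ≡ Q) ≡ (¬¬Q ≡ ((Q ⊃ Q) ⊃ P)))) ⊃ ¬(¬((Q ⊃ P) ⊃ P) ⊃ ¬¬Q)) ≡ ((((¬Q ≡ (¬Q ⊃ P)) ≡ ((Q ≡ Q) ⊃ ((P ≡ P) ≡ (Q ≡ P)))) ≡ (((P ≡ P) ≡ ((P ≡ Q) ≡ Q)) ≡ (¬Q ≡ Q))) ⊃ ((¬Q ⊃ (Q ⊃ ¬Q)) ⊃ ¬¬(P ≡ (Q ≡ P)))) = 0 ≡ 5 = 1

1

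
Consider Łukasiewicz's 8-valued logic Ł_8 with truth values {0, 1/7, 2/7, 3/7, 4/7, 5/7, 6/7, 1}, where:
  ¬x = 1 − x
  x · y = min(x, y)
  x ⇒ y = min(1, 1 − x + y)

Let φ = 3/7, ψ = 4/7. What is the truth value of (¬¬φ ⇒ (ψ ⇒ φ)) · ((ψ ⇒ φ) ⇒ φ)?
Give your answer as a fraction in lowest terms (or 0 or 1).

4/7

¬φ = ¬3/7 = 4/7
¬¬φ = ¬4/7 = 3/7
ψ ⇒ φ = 4/7 ⇒ 3/7 = 6/7
¬¬φ ⇒ (ψ ⇒ φ) = 3/7 ⇒ 6/7 = 1
ψ ⇒ φ = 4/7 ⇒ 3/7 = 6/7
(ψ ⇒ φ) ⇒ φ = 6/7 ⇒ 3/7 = 4/7
(¬¬φ ⇒ (ψ ⇒ φ)) · ((ψ ⇒ φ) ⇒ φ) = 1 · 4/7 = 4/7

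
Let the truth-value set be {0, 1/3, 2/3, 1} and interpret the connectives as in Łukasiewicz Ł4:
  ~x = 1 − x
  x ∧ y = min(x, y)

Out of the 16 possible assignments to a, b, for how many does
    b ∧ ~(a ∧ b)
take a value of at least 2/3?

4

a = 0, b = 0 ↦ 0  <
a = 0, b = 1/3 ↦ 1/3  <
a = 0, b = 2/3 ↦ 2/3  ≥
a = 0, b = 1 ↦ 1  ≥
a = 1/3, b = 0 ↦ 0  <
a = 1/3, b = 1/3 ↦ 1/3  <
a = 1/3, b = 2/3 ↦ 2/3  ≥
a = 1/3, b = 1 ↦ 2/3  ≥
a = 2/3, b = 0 ↦ 0  <
a = 2/3, b = 1/3 ↦ 1/3  <
a = 2/3, b = 2/3 ↦ 1/3  <
a = 2/3, b = 1 ↦ 1/3  <
a = 1, b = 0 ↦ 0  <
a = 1, b = 1/3 ↦ 1/3  <
a = 1, b = 2/3 ↦ 1/3  <
a = 1, b = 1 ↦ 0  <
So 4 of the 16 assignments meet the threshold.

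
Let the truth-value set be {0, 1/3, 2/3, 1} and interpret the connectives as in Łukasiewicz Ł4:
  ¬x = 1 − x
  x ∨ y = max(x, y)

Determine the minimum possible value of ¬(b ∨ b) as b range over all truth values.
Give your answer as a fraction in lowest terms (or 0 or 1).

Take b = 1:
b ∨ b = 1 ∨ 1 = 1
¬(b ∨ b) = ¬1 = 0
No assignment yields a value below 0, so this is the minimum.

0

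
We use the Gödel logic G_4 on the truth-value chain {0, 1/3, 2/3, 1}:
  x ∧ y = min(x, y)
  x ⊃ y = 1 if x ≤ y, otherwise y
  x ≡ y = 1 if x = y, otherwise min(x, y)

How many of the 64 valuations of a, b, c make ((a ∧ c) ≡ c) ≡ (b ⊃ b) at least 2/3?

value 1: 40 assignments (counts)
value 2/3: 4 assignments (counts)
value 1/3: 8 assignments
value 0: 12 assignments
So 44 of the 64 assignments meet the threshold.

44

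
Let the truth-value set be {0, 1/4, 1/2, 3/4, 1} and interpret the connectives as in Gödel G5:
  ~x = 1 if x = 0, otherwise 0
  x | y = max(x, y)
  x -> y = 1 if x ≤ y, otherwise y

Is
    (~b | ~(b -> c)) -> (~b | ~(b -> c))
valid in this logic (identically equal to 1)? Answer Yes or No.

Yes

At b = 1/4, c = 1/4, for instance:
~b = ~1/4 = 0
b -> c = 1/4 -> 1/4 = 1
~(b -> c) = ~1 = 0
~b | ~(b -> c) = 0 | 0 = 0
(~b | ~(b -> c)) -> (~b | ~(b -> c)) = 0 -> 0 = 1
and checking the remaining 24 assignments likewise gives ≥ 1 in every case.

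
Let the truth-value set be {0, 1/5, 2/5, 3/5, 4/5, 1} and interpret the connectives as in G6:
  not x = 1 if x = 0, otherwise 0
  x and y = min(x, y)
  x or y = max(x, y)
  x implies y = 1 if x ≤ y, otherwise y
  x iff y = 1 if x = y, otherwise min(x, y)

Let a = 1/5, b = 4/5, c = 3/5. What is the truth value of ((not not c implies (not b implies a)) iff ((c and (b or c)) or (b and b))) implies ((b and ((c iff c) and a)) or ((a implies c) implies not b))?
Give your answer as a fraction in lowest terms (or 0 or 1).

1/5

not c = not 3/5 = 0
not not c = not 0 = 1
not b = not 4/5 = 0
not b implies a = 0 implies 1/5 = 1
not not c implies (not b implies a) = 1 implies 1 = 1
b or c = 4/5 or 3/5 = 4/5
c and (b or c) = 3/5 and 4/5 = 3/5
b and b = 4/5 and 4/5 = 4/5
(c and (b or c)) or (b and b) = 3/5 or 4/5 = 4/5
(not not c implies (not b implies a)) iff ((c and (b or c)) or (b and b)) = 1 iff 4/5 = 4/5
c iff c = 3/5 iff 3/5 = 1
(c iff c) and a = 1 and 1/5 = 1/5
b and ((c iff c) and a) = 4/5 and 1/5 = 1/5
a implies c = 1/5 implies 3/5 = 1
not b = not 4/5 = 0
(a implies c) implies not b = 1 implies 0 = 0
(b and ((c iff c) and a)) or ((a implies c) implies not b) = 1/5 or 0 = 1/5
((not not c implies (not b implies a)) iff ((c and (b or c)) or (b and b))) implies ((b and ((c iff c) and a)) or ((a implies c) implies not b)) = 4/5 implies 1/5 = 1/5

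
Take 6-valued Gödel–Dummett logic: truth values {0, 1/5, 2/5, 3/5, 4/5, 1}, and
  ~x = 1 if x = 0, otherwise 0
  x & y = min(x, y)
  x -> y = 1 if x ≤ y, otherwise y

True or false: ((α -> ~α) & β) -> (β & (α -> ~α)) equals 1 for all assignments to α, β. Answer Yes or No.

At α = 4/5, β = 1/5, for instance:
~α = ~4/5 = 0
α -> ~α = 4/5 -> 0 = 0
(α -> ~α) & β = 0 & 1/5 = 0
β & (α -> ~α) = 1/5 & 0 = 0
((α -> ~α) & β) -> (β & (α -> ~α)) = 0 -> 0 = 1
and checking the remaining 35 assignments likewise gives ≥ 1 in every case.

Yes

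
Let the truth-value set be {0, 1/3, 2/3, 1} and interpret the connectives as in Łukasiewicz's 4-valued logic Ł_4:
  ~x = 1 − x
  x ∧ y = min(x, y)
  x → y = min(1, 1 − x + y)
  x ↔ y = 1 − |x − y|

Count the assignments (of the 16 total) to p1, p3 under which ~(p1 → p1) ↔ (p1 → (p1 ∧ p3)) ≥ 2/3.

p1 = 0, p3 = 0 ↦ 0  <
p1 = 0, p3 = 1/3 ↦ 0  <
p1 = 0, p3 = 2/3 ↦ 0  <
p1 = 0, p3 = 1 ↦ 0  <
p1 = 1/3, p3 = 0 ↦ 1/3  <
p1 = 1/3, p3 = 1/3 ↦ 0  <
p1 = 1/3, p3 = 2/3 ↦ 0  <
p1 = 1/3, p3 = 1 ↦ 0  <
p1 = 2/3, p3 = 0 ↦ 2/3  ≥
p1 = 2/3, p3 = 1/3 ↦ 1/3  <
p1 = 2/3, p3 = 2/3 ↦ 0  <
p1 = 2/3, p3 = 1 ↦ 0  <
p1 = 1, p3 = 0 ↦ 1  ≥
p1 = 1, p3 = 1/3 ↦ 2/3  ≥
p1 = 1, p3 = 2/3 ↦ 1/3  <
p1 = 1, p3 = 1 ↦ 0  <
So 3 of the 16 assignments meet the threshold.

3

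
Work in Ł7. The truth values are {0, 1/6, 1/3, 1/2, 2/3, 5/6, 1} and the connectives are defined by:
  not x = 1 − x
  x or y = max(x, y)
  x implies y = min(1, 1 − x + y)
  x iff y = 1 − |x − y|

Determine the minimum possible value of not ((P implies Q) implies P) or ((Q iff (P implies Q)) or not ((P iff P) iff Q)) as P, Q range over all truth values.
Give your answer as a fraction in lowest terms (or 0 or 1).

Take P = 1/2, Q = 1/2:
P implies Q = 1/2 implies 1/2 = 1
(P implies Q) implies P = 1 implies 1/2 = 1/2
not ((P implies Q) implies P) = not 1/2 = 1/2
P implies Q = 1/2 implies 1/2 = 1
Q iff (P implies Q) = 1/2 iff 1 = 1/2
P iff P = 1/2 iff 1/2 = 1
(P iff P) iff Q = 1 iff 1/2 = 1/2
not ((P iff P) iff Q) = not 1/2 = 1/2
(Q iff (P implies Q)) or not ((P iff P) iff Q) = 1/2 or 1/2 = 1/2
not ((P implies Q) implies P) or ((Q iff (P implies Q)) or not ((P iff P) iff Q)) = 1/2 or 1/2 = 1/2
No assignment yields a value below 1/2, so this is the minimum.

1/2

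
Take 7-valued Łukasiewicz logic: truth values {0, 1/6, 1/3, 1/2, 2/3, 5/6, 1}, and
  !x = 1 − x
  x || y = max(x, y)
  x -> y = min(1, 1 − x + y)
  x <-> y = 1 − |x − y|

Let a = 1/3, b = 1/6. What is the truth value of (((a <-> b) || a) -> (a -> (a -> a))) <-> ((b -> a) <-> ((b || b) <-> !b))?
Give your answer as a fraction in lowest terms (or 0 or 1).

1/3

a <-> b = 1/3 <-> 1/6 = 5/6
(a <-> b) || a = 5/6 || 1/3 = 5/6
a -> a = 1/3 -> 1/3 = 1
a -> (a -> a) = 1/3 -> 1 = 1
((a <-> b) || a) -> (a -> (a -> a)) = 5/6 -> 1 = 1
b -> a = 1/6 -> 1/3 = 1
b || b = 1/6 || 1/6 = 1/6
!b = !1/6 = 5/6
(b || b) <-> !b = 1/6 <-> 5/6 = 1/3
(b -> a) <-> ((b || b) <-> !b) = 1 <-> 1/3 = 1/3
(((a <-> b) || a) -> (a -> (a -> a))) <-> ((b -> a) <-> ((b || b) <-> !b)) = 1 <-> 1/3 = 1/3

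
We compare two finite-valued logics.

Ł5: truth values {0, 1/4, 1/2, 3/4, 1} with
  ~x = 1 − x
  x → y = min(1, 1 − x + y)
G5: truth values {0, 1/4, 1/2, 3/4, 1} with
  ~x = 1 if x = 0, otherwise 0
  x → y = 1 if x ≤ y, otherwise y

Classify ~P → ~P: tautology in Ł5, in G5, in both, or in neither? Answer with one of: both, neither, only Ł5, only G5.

both

In Ł5: every assignment gives 1 — tautology.
In G5: every assignment gives 1 — tautology.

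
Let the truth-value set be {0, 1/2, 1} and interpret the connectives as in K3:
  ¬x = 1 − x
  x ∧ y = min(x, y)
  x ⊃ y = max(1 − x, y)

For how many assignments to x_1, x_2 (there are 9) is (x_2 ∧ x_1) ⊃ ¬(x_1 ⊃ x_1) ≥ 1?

x_1 = 0, x_2 = 0 ↦ 1  ≥
x_1 = 0, x_2 = 1/2 ↦ 1  ≥
x_1 = 0, x_2 = 1 ↦ 1  ≥
x_1 = 1/2, x_2 = 0 ↦ 1  ≥
x_1 = 1/2, x_2 = 1/2 ↦ 1/2  <
x_1 = 1/2, x_2 = 1 ↦ 1/2  <
x_1 = 1, x_2 = 0 ↦ 1  ≥
x_1 = 1, x_2 = 1/2 ↦ 1/2  <
x_1 = 1, x_2 = 1 ↦ 0  <
So 5 of the 9 assignments meet the threshold.

5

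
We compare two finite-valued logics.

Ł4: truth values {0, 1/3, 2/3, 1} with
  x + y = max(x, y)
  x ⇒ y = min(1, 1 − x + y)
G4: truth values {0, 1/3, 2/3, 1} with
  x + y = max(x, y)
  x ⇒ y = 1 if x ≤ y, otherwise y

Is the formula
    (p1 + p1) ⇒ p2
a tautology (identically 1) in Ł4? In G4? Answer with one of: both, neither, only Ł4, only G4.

neither

In Ł4: at p1 = 1/3, p2 = 0 the value is 2/3 — not a tautology.
In G4: at p1 = 1/3, p2 = 0 the value is 0 — not a tautology.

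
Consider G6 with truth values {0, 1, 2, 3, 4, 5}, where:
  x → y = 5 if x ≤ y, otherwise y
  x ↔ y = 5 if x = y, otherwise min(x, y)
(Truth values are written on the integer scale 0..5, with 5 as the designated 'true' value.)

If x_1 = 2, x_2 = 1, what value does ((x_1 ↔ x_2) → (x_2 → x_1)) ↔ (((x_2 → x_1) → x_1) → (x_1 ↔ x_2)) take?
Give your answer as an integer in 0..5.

x_1 ↔ x_2 = 2 ↔ 1 = 1
x_2 → x_1 = 1 → 2 = 5
(x_1 ↔ x_2) → (x_2 → x_1) = 1 → 5 = 5
x_2 → x_1 = 1 → 2 = 5
(x_2 → x_1) → x_1 = 5 → 2 = 2
x_1 ↔ x_2 = 2 ↔ 1 = 1
((x_2 → x_1) → x_1) → (x_1 ↔ x_2) = 2 → 1 = 1
((x_1 ↔ x_2) → (x_2 → x_1)) ↔ (((x_2 → x_1) → x_1) → (x_1 ↔ x_2)) = 5 ↔ 1 = 1

1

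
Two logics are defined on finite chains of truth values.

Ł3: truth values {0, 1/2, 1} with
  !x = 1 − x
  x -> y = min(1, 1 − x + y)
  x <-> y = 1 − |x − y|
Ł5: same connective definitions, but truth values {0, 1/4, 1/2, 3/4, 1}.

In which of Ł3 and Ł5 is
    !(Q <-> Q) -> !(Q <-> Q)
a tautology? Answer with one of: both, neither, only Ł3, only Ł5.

In Ł3: every assignment gives 1 — tautology.
In Ł5: every assignment gives 1 — tautology.

both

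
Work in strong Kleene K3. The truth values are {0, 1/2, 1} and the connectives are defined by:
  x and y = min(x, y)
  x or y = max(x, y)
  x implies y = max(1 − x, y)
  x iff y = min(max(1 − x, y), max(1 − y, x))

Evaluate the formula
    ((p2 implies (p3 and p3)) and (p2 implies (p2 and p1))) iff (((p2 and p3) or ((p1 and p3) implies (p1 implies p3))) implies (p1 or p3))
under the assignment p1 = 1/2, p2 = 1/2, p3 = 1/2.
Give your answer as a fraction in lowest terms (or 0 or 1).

1/2

p3 and p3 = 1/2 and 1/2 = 1/2
p2 implies (p3 and p3) = 1/2 implies 1/2 = 1/2
p2 and p1 = 1/2 and 1/2 = 1/2
p2 implies (p2 and p1) = 1/2 implies 1/2 = 1/2
(p2 implies (p3 and p3)) and (p2 implies (p2 and p1)) = 1/2 and 1/2 = 1/2
p2 and p3 = 1/2 and 1/2 = 1/2
p1 and p3 = 1/2 and 1/2 = 1/2
p1 implies p3 = 1/2 implies 1/2 = 1/2
(p1 and p3) implies (p1 implies p3) = 1/2 implies 1/2 = 1/2
(p2 and p3) or ((p1 and p3) implies (p1 implies p3)) = 1/2 or 1/2 = 1/2
p1 or p3 = 1/2 or 1/2 = 1/2
((p2 and p3) or ((p1 and p3) implies (p1 implies p3))) implies (p1 or p3) = 1/2 implies 1/2 = 1/2
((p2 implies (p3 and p3)) and (p2 implies (p2 and p1))) iff (((p2 and p3) or ((p1 and p3) implies (p1 implies p3))) implies (p1 or p3)) = 1/2 iff 1/2 = 1/2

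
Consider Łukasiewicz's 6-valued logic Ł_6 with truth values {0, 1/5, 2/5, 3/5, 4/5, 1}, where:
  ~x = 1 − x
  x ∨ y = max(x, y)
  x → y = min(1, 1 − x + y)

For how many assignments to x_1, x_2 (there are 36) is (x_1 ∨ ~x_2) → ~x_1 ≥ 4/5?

value 1: 15 assignments (counts)
value 4/5: 6 assignments (counts)
value 3/5: 2 assignments
value 2/5: 6 assignments
value 1/5: 1 assignment
value 0: 6 assignments
So 21 of the 36 assignments meet the threshold.

21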